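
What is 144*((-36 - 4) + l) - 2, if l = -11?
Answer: -7346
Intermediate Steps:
144*((-36 - 4) + l) - 2 = 144*((-36 - 4) - 11) - 2 = 144*(-40 - 11) - 2 = 144*(-51) - 2 = -7344 - 2 = -7346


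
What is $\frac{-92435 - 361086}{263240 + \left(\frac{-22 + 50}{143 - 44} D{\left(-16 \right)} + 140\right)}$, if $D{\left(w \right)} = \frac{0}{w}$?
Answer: $- \frac{453521}{263380} \approx -1.7219$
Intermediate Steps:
$D{\left(w \right)} = 0$
$\frac{-92435 - 361086}{263240 + \left(\frac{-22 + 50}{143 - 44} D{\left(-16 \right)} + 140\right)} = \frac{-92435 - 361086}{263240 + \left(\frac{-22 + 50}{143 - 44} \cdot 0 + 140\right)} = - \frac{453521}{263240 + \left(\frac{28}{99} \cdot 0 + 140\right)} = - \frac{453521}{263240 + \left(0 + 140\right)} = - \frac{453521}{263240 + 140} = - \frac{453521}{263380}$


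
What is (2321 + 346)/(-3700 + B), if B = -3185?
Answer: -889/2295 ≈ -0.38736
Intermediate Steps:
(2321 + 346)/(-3700 + B) = (2321 + 346)/(-3700 - 3185) = 2667/(-6885) = 2667*(-1/6885) = -889/2295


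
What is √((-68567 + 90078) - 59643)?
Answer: 2*I*√9533 ≈ 195.27*I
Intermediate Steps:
√((-68567 + 90078) - 59643) = √(21511 - 59643) = √(-38132) = 2*I*√9533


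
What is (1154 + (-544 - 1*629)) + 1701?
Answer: 1682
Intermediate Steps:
(1154 + (-544 - 1*629)) + 1701 = (1154 + (-544 - 629)) + 1701 = (1154 - 1173) + 1701 = -19 + 1701 = 1682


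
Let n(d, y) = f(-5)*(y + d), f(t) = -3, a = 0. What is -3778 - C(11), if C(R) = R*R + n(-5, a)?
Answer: -3914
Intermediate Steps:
n(d, y) = -3*d - 3*y (n(d, y) = -3*(y + d) = -3*(d + y) = -3*d - 3*y)
C(R) = 15 + R² (C(R) = R*R + (-3*(-5) - 3*0) = R² + (15 + 0) = R² + 15 = 15 + R²)
-3778 - C(11) = -3778 - (15 + 11²) = -3778 - (15 + 121) = -3778 - 1*136 = -3778 - 136 = -3914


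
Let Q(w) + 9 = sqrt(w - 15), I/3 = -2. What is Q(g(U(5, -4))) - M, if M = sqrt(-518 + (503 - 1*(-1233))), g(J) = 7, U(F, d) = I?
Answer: -9 - sqrt(1218) + 2*I*sqrt(2) ≈ -43.9 + 2.8284*I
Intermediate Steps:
I = -6 (I = 3*(-2) = -6)
U(F, d) = -6
Q(w) = -9 + sqrt(-15 + w) (Q(w) = -9 + sqrt(w - 15) = -9 + sqrt(-15 + w))
M = sqrt(1218) (M = sqrt(-518 + (503 + 1233)) = sqrt(-518 + 1736) = sqrt(1218) ≈ 34.900)
Q(g(U(5, -4))) - M = (-9 + sqrt(-15 + 7)) - sqrt(1218) = (-9 + sqrt(-8)) - sqrt(1218) = (-9 + 2*I*sqrt(2)) - sqrt(1218) = -9 - sqrt(1218) + 2*I*sqrt(2)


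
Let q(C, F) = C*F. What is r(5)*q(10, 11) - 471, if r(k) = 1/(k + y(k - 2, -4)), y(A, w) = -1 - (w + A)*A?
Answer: -3187/7 ≈ -455.29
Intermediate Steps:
y(A, w) = -1 - A*(A + w) (y(A, w) = -1 - (A + w)*A = -1 - A*(A + w))
r(k) = 1/(-9 - (-2 + k)² + 5*k) (r(k) = 1/(k + (-1 - (k - 2)² - 1*(k - 2)*(-4))) = 1/(k + (-1 - (-2 + k)² - 1*(-2 + k)*(-4))) = 1/(k + (-1 - (-2 + k)² + (-8 + 4*k))) = 1/(k + (-9 - (-2 + k)² + 4*k)) = 1/(-9 - (-2 + k)² + 5*k))
r(5)*q(10, 11) - 471 = (-1/(13 + 5² - 9*5))*(10*11) - 471 = -1/(13 + 25 - 45)*110 - 471 = -1/(-7)*110 - 471 = -1*(-⅐)*110 - 471 = (⅐)*110 - 471 = 110/7 - 471 = -3187/7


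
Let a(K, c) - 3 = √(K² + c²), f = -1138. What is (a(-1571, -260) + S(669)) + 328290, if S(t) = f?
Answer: 327155 + √2535641 ≈ 3.2875e+5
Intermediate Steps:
S(t) = -1138
a(K, c) = 3 + √(K² + c²)
(a(-1571, -260) + S(669)) + 328290 = ((3 + √((-1571)² + (-260)²)) - 1138) + 328290 = ((3 + √(2468041 + 67600)) - 1138) + 328290 = ((3 + √2535641) - 1138) + 328290 = (-1135 + √2535641) + 328290 = 327155 + √2535641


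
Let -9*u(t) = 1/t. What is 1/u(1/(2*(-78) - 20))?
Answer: 9/176 ≈ 0.051136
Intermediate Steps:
u(t) = -1/(9*t)
1/u(1/(2*(-78) - 20)) = 1/(-1/(9*(1/(2*(-78) - 20)))) = 1/(-1/(9*(1/(-156 - 20)))) = 1/(-1/(9*(1/(-176)))) = 1/(-1/(9*(-1/176))) = 1/(-⅑*(-176)) = 1/(176/9) = 9/176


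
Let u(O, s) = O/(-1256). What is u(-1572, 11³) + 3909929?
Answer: 1227718099/314 ≈ 3.9099e+6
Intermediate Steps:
u(O, s) = -O/1256 (u(O, s) = O*(-1/1256) = -O/1256)
u(-1572, 11³) + 3909929 = -1/1256*(-1572) + 3909929 = 393/314 + 3909929 = 1227718099/314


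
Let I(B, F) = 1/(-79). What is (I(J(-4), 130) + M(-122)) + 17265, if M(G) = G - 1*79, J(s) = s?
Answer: 1348055/79 ≈ 17064.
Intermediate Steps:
I(B, F) = -1/79
M(G) = -79 + G (M(G) = G - 79 = -79 + G)
(I(J(-4), 130) + M(-122)) + 17265 = (-1/79 + (-79 - 122)) + 17265 = (-1/79 - 201) + 17265 = -15880/79 + 17265 = 1348055/79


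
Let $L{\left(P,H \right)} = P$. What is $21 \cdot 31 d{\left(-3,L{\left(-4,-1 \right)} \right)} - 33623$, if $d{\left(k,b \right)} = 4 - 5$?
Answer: $-34274$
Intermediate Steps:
$d{\left(k,b \right)} = -1$ ($d{\left(k,b \right)} = 4 - 5 = -1$)
$21 \cdot 31 d{\left(-3,L{\left(-4,-1 \right)} \right)} - 33623 = 21 \cdot 31 \left(-1\right) - 33623 = 651 \left(-1\right) - 33623 = -651 - 33623 = -34274$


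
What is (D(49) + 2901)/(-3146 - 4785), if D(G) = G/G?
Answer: -2902/7931 ≈ -0.36591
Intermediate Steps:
D(G) = 1
(D(49) + 2901)/(-3146 - 4785) = (1 + 2901)/(-3146 - 4785) = 2902/(-7931) = 2902*(-1/7931) = -2902/7931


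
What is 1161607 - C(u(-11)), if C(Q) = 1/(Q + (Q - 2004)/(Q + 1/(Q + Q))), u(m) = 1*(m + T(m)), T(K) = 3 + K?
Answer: 73340380436/63137 ≈ 1.1616e+6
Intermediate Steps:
u(m) = 3 + 2*m (u(m) = 1*(m + (3 + m)) = 1*(3 + 2*m) = 3 + 2*m)
C(Q) = 1/(Q + (-2004 + Q)/(Q + 1/(2*Q)))
1161607 - C(u(-11)) = 1161607 - (1 + 2*(3 + 2*(-11))²)/((3 + 2*(-11))*(-4007 + 2*(3 + 2*(-11)) + 2*(3 + 2*(-11))²)) = 1161607 - (1 + 2*(3 - 22)²)/((3 - 22)*(-4007 + 2*(3 - 22) + 2*(3 - 22)²)) = 1161607 - (1 + 2*(-19)²)/((-19)*(-4007 + 2*(-19) + 2*(-19)²)) = 1161607 - (-1)*(1 + 2*361)/(19*(-4007 - 38 + 2*361)) = 1161607 - (-1)*(1 + 722)/(19*(-4007 - 38 + 722)) = 1161607 - (-1)*723/(19*(-3323)) = 1161607 - (-1)*(-1)*723/(19*3323) = 1161607 - 1*723/63137 = 1161607 - 723/63137 = 73340380436/63137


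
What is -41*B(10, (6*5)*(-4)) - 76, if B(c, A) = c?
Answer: -486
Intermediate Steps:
-41*B(10, (6*5)*(-4)) - 76 = -41*10 - 76 = -410 - 76 = -486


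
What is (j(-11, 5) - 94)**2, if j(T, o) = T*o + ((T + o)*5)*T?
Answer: 32761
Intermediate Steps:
j(T, o) = T*o + T*(5*T + 5*o) (j(T, o) = T*o + (5*T + 5*o)*T = T*o + T*(5*T + 5*o))
(j(-11, 5) - 94)**2 = (-11*(5*(-11) + 6*5) - 94)**2 = (-11*(-55 + 30) - 94)**2 = (-11*(-25) - 94)**2 = (275 - 94)**2 = 181**2 = 32761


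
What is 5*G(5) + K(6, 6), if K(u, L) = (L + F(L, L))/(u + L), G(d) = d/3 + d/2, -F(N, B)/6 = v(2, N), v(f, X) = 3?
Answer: 119/6 ≈ 19.833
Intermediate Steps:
F(N, B) = -18 (F(N, B) = -6*3 = -18)
G(d) = 5*d/6 (G(d) = d*(⅓) + d*(½) = d/3 + d/2 = 5*d/6)
K(u, L) = (-18 + L)/(L + u) (K(u, L) = (L - 18)/(u + L) = (-18 + L)/(L + u))
5*G(5) + K(6, 6) = 5*((⅚)*5) + (-18 + 6)/(6 + 6) = 5*(25/6) - 12/12 = 125/6 + (1/12)*(-12) = 125/6 - 1 = 119/6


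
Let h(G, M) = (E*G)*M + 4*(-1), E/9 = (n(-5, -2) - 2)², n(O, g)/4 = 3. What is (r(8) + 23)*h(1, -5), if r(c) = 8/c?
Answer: -108096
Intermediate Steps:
n(O, g) = 12 (n(O, g) = 4*3 = 12)
E = 900 (E = 9*(12 - 2)² = 9*10² = 9*100 = 900)
h(G, M) = -4 + 900*G*M (h(G, M) = (900*G)*M + 4*(-1) = 900*G*M - 4 = -4 + 900*G*M)
(r(8) + 23)*h(1, -5) = (8/8 + 23)*(-4 + 900*1*(-5)) = (8*(⅛) + 23)*(-4 - 4500) = (1 + 23)*(-4504) = 24*(-4504) = -108096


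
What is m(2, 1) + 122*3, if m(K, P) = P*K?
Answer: 368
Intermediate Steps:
m(K, P) = K*P
m(2, 1) + 122*3 = 2*1 + 122*3 = 2 + 366 = 368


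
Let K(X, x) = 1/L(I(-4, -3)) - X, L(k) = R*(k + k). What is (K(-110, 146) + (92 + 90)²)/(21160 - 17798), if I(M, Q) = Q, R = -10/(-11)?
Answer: 1994029/201720 ≈ 9.8851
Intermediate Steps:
R = 10/11 (R = -10*(-1/11) = 10/11 ≈ 0.90909)
L(k) = 20*k/11 (L(k) = 10*(k + k)/11 = 10*(2*k)/11 = 20*k/11)
K(X, x) = -11/60 - X (K(X, x) = 1/((20/11)*(-3)) - X = 1/(-60/11) - X = -11/60 - X)
(K(-110, 146) + (92 + 90)²)/(21160 - 17798) = ((-11/60 - 1*(-110)) + (92 + 90)²)/(21160 - 17798) = ((-11/60 + 110) + 182²)/3362 = (6589/60 + 33124)*(1/3362) = (1994029/60)*(1/3362) = 1994029/201720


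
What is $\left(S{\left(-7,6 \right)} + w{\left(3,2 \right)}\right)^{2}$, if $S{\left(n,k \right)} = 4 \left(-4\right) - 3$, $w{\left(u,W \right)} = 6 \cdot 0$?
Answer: $361$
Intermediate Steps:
$w{\left(u,W \right)} = 0$
$S{\left(n,k \right)} = -19$ ($S{\left(n,k \right)} = -16 - 3 = -19$)
$\left(S{\left(-7,6 \right)} + w{\left(3,2 \right)}\right)^{2} = \left(-19 + 0\right)^{2} = \left(-19\right)^{2} = 361$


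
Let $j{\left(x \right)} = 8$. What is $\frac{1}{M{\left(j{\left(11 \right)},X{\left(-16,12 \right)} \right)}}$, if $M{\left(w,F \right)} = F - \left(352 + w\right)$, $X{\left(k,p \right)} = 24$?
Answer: $- \frac{1}{336} \approx -0.0029762$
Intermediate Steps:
$M{\left(w,F \right)} = -352 + F - w$
$\frac{1}{M{\left(j{\left(11 \right)},X{\left(-16,12 \right)} \right)}} = \frac{1}{-352 + 24 - 8} = \frac{1}{-336} = - \frac{1}{336}$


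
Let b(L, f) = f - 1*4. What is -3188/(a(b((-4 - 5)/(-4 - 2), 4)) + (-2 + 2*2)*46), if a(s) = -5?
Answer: -3188/87 ≈ -36.644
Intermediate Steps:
b(L, f) = -4 + f (b(L, f) = f - 4 = -4 + f)
-3188/(a(b((-4 - 5)/(-4 - 2), 4)) + (-2 + 2*2)*46) = -3188/(-5 + (-2 + 2*2)*46) = -3188/(-5 + (-2 + 4)*46) = -3188/(-5 + 2*46) = -3188/(-5 + 92) = -3188/87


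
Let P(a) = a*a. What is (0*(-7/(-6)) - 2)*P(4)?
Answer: -32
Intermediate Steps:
P(a) = a**2
(0*(-7/(-6)) - 2)*P(4) = (0*(-7/(-6)) - 2)*4**2 = (0*(-7*(-1/6)) - 2)*16 = (0*(7/6) - 2)*16 = (0 - 2)*16 = -2*16 = -32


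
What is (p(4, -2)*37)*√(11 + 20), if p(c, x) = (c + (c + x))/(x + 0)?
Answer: -111*√31 ≈ -618.02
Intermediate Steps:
p(c, x) = (x + 2*c)/x
(p(4, -2)*37)*√(11 + 20) = (((-2 + 2*4)/(-2))*37)*√(11 + 20) = (-(-2 + 8)/2*37)*√31 = (-½*6*37)*√31 = (-3*37)*√31 = -111*√31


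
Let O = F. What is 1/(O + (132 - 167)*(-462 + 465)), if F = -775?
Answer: -1/880 ≈ -0.0011364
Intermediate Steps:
O = -775
1/(O + (132 - 167)*(-462 + 465)) = 1/(-775 + (132 - 167)*(-462 + 465)) = 1/(-775 - 35*3) = 1/(-775 - 105) = 1/(-880) = -1/880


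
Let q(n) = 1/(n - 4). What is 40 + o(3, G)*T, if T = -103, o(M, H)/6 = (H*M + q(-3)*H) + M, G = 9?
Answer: -123938/7 ≈ -17705.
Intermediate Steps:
q(n) = 1/(-4 + n)
o(M, H) = 6*M - 6*H/7 + 6*H*M (o(M, H) = 6*((H*M + H/(-4 - 3)) + M) = 6*((H*M + H/(-7)) + M) = 6*((H*M - H/7) + M) = 6*((-H/7 + H*M) + M) = 6*(M - H/7 + H*M) = 6*M - 6*H/7 + 6*H*M)
40 + o(3, G)*T = 40 + (6*3 - 6/7*9 + 6*9*3)*(-103) = 40 + (18 - 54/7 + 162)*(-103) = 40 + (1206/7)*(-103) = 40 - 124218/7 = -123938/7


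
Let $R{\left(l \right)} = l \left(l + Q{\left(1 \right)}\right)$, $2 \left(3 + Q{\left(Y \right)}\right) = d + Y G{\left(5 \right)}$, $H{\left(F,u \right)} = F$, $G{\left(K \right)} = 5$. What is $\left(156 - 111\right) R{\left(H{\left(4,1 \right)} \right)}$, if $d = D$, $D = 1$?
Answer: $720$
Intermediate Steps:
$d = 1$
$Q{\left(Y \right)} = - \frac{5}{2} + \frac{5 Y}{2}$ ($Q{\left(Y \right)} = -3 + \frac{1 + Y 5}{2} = -3 + \frac{1 + 5 Y}{2} = -3 + \left(\frac{1}{2} + \frac{5 Y}{2}\right) = - \frac{5}{2} + \frac{5 Y}{2}$)
$R{\left(l \right)} = l^{2}$ ($R{\left(l \right)} = l \left(l + \left(- \frac{5}{2} + \frac{5}{2} \cdot 1\right)\right) = l \left(l + \left(- \frac{5}{2} + \frac{5}{2}\right)\right) = l \left(l + 0\right) = l l = l^{2}$)
$\left(156 - 111\right) R{\left(H{\left(4,1 \right)} \right)} = \left(156 - 111\right) 4^{2} = 45 \cdot 16 = 720$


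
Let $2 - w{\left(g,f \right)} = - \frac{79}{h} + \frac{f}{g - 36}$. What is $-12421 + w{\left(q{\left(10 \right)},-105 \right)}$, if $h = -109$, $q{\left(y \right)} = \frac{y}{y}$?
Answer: $- \frac{1354077}{109} \approx -12423.0$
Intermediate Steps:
$q{\left(y \right)} = 1$
$w{\left(g,f \right)} = \frac{139}{109} - \frac{f}{-36 + g}$ ($w{\left(g,f \right)} = 2 - \left(- \frac{79}{-109} + \frac{f}{g - 36}\right) = 2 - \left(\left(-79\right) \left(- \frac{1}{109}\right) + \frac{f}{-36 + g}\right) = 2 - \left(\frac{79}{109} + \frac{f}{-36 + g}\right) = \frac{139}{109} - \frac{f}{-36 + g}$)
$-12421 + w{\left(q{\left(10 \right)},-105 \right)} = -12421 + \frac{-5004 - -11445 + 139 \cdot 1}{109 \left(-36 + 1\right)} = -12421 + \frac{-5004 + 11445 + 139}{109 \left(-35\right)} = -12421 + \frac{1}{109} \left(- \frac{1}{35}\right) 6580 = -12421 - \frac{188}{109} = - \frac{1354077}{109}$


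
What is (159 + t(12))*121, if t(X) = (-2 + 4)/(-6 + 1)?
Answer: 95953/5 ≈ 19191.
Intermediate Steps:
t(X) = -⅖ (t(X) = 2/(-5) = 2*(-⅕) = -⅖)
(159 + t(12))*121 = (159 - ⅖)*121 = (793/5)*121 = 95953/5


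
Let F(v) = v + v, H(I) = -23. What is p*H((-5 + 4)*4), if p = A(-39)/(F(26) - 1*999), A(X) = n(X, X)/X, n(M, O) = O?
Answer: 23/947 ≈ 0.024287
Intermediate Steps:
F(v) = 2*v
A(X) = 1 (A(X) = X/X = 1)
p = -1/947 (p = 1/(2*26 - 1*999) = 1/(52 - 999) = 1/(-947) = 1*(-1/947) = -1/947 ≈ -0.0010560)
p*H((-5 + 4)*4) = -1/947*(-23) = 23/947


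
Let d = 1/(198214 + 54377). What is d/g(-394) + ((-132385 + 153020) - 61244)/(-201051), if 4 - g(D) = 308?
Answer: 1039423348775/5146078878288 ≈ 0.20198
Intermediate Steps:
g(D) = -304 (g(D) = 4 - 1*308 = 4 - 308 = -304)
d = 1/252591 ≈ 3.9590e-6
d/g(-394) + ((-132385 + 153020) - 61244)/(-201051) = (1/252591)/(-304) + ((-132385 + 153020) - 61244)/(-201051) = (1/252591)*(-1/304) + (20635 - 61244)*(-1/201051) = -1/76787664 - 40609*(-1/201051) = -1/76787664 + 40609/201051 = 1039423348775/5146078878288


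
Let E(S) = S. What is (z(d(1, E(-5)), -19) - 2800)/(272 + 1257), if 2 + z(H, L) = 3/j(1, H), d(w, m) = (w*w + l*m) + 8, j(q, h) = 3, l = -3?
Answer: -2801/1529 ≈ -1.8319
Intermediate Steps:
d(w, m) = 8 + w² - 3*m (d(w, m) = (w*w - 3*m) + 8 = (w² - 3*m) + 8 = 8 + w² - 3*m)
z(H, L) = -1 (z(H, L) = -2 + 3/3 = -2 + 3*(⅓) = -2 + 1 = -1)
(z(d(1, E(-5)), -19) - 2800)/(272 + 1257) = (-1 - 2800)/(272 + 1257) = -2801/1529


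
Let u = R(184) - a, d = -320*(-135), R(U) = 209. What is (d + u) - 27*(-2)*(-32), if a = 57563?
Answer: -15882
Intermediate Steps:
d = 43200
u = -57354 (u = 209 - 1*57563 = 209 - 57563 = -57354)
(d + u) - 27*(-2)*(-32) = (43200 - 57354) - 27*(-2)*(-32) = -14154 + 54*(-32) = -14154 - 1728 = -15882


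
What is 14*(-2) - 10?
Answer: -38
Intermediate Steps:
14*(-2) - 10 = -28 - 10 = -38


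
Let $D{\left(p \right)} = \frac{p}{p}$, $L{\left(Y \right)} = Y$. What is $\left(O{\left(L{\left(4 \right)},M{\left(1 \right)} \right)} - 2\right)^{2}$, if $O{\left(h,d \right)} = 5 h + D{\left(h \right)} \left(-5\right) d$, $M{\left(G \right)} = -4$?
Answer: $1444$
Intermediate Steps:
$D{\left(p \right)} = 1$
$O{\left(h,d \right)} = - 5 d + 5 h$ ($O{\left(h,d \right)} = 5 h + 1 \left(-5\right) d = 5 h - 5 d = - 5 d + 5 h$)
$\left(O{\left(L{\left(4 \right)},M{\left(1 \right)} \right)} - 2\right)^{2} = \left(\left(\left(-5\right) \left(-4\right) + 5 \cdot 4\right) - 2\right)^{2} = \left(\left(20 + 20\right) - 2\right)^{2} = \left(40 - 2\right)^{2} = 38^{2} = 1444$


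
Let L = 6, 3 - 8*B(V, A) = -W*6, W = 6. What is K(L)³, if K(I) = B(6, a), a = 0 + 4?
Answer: 59319/512 ≈ 115.86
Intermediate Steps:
a = 4
B(V, A) = 39/8 (B(V, A) = 3/8 - (-1*6)*6/8 = 3/8 - (-3)*6/4 = 3/8 - ⅛*(-36) = 3/8 + 9/2 = 39/8)
K(I) = 39/8
K(L)³ = (39/8)³ = 59319/512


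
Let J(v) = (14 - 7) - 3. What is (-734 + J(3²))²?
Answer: 532900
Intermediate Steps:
J(v) = 4 (J(v) = 7 - 3 = 4)
(-734 + J(3²))² = (-734 + 4)² = (-730)² = 532900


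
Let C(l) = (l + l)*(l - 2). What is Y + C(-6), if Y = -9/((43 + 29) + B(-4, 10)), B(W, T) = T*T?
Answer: 16503/172 ≈ 95.948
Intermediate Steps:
B(W, T) = T**2
C(l) = 2*l*(-2 + l) (C(l) = (2*l)*(-2 + l) = 2*l*(-2 + l))
Y = -9/172 (Y = -9/((43 + 29) + 10**2) = -9/(72 + 100) = -9/172 ≈ -0.052326)
Y + C(-6) = -9/172 + 2*(-6)*(-2 - 6) = -9/172 + 2*(-6)*(-8) = -9/172 + 96 = 16503/172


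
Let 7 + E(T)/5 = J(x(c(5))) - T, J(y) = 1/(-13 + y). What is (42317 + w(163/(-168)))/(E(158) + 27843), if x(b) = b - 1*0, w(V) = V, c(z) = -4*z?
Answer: 78200023/49928984 ≈ 1.5662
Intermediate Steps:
x(b) = b (x(b) = b + 0 = b)
E(T) = -1160/33 - 5*T (E(T) = -35 + 5*(1/(-13 - 4*5) - T) = -35 + 5*(1/(-13 - 20) - T) = -35 + 5*(1/(-33) - T) = -35 + 5*(-1/33 - T) = -35 + (-5/33 - 5*T) = -1160/33 - 5*T)
(42317 + w(163/(-168)))/(E(158) + 27843) = (42317 + 163/(-168))/((-1160/33 - 5*158) + 27843) = (42317 + 163*(-1/168))/((-1160/33 - 790) + 27843) = (42317 - 163/168)/(-27230/33 + 27843) = 7109093/(168*(891589/33)) = (7109093/168)*(33/891589) = 78200023/49928984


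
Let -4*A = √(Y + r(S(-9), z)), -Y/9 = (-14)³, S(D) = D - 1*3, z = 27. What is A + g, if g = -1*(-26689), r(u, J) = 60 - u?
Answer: 26689 - 6*√43 ≈ 26650.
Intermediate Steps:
S(D) = -3 + D (S(D) = D - 3 = -3 + D)
Y = 24696 (Y = -9*(-14)³ = -9*(-2744) = 24696)
g = 26689
A = -6*√43 (A = -√(24696 + (60 - (-3 - 9)))/4 = -√(24696 + (60 - 1*(-12)))/4 = -√(24696 + (60 + 12))/4 = -√(24696 + 72)/4 = -6*√43 ≈ -39.345)
A + g = -6*√43 + 26689 = 26689 - 6*√43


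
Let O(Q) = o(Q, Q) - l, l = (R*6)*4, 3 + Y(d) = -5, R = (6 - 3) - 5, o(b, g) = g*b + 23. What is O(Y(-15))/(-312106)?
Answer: -135/312106 ≈ -0.00043255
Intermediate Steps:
o(b, g) = 23 + b*g (o(b, g) = b*g + 23 = 23 + b*g)
R = -2 (R = 3 - 5 = -2)
Y(d) = -8 (Y(d) = -3 - 5 = -8)
l = -48 (l = -2*6*4 = -12*4 = -48)
O(Q) = 71 + Q² (O(Q) = (23 + Q*Q) - 1*(-48) = (23 + Q²) + 48 = 71 + Q²)
O(Y(-15))/(-312106) = (71 + (-8)²)/(-312106) = (71 + 64)*(-1/312106) = 135*(-1/312106) = -135/312106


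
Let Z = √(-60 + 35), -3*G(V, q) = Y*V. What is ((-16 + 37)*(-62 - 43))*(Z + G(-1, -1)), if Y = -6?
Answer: 4410 - 11025*I ≈ 4410.0 - 11025.0*I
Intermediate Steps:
G(V, q) = 2*V (G(V, q) = -(-2)*V = 2*V)
Z = 5*I (Z = √(-25) = 5*I ≈ 5.0*I)
((-16 + 37)*(-62 - 43))*(Z + G(-1, -1)) = ((-16 + 37)*(-62 - 43))*(5*I + 2*(-1)) = (21*(-105))*(5*I - 2) = -2205*(-2 + 5*I) = 4410 - 11025*I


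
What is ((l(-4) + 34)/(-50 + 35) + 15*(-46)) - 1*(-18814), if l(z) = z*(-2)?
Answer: 90606/5 ≈ 18121.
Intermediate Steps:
l(z) = -2*z
((l(-4) + 34)/(-50 + 35) + 15*(-46)) - 1*(-18814) = ((-2*(-4) + 34)/(-50 + 35) + 15*(-46)) - 1*(-18814) = ((8 + 34)/(-15) - 690) + 18814 = (42*(-1/15) - 690) + 18814 = (-14/5 - 690) + 18814 = -3464/5 + 18814 = 90606/5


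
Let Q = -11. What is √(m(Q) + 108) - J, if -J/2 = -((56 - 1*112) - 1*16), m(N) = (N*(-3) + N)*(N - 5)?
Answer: 144 + 2*I*√61 ≈ 144.0 + 15.62*I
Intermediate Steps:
m(N) = -2*N*(-5 + N) (m(N) = (-3*N + N)*(-5 + N) = (-2*N)*(-5 + N) = -2*N*(-5 + N))
J = -144 (J = -(-2)*((56 - 1*112) - 1*16) = -(-2)*((56 - 112) - 16) = -(-2)*(-56 - 16) = -(-2)*(-72) = -2*72 = -144)
√(m(Q) + 108) - J = √(2*(-11)*(5 - 1*(-11)) + 108) - 1*(-144) = √(2*(-11)*(5 + 11) + 108) + 144 = √(2*(-11)*16 + 108) + 144 = √(-352 + 108) + 144 = √(-244) + 144 = 2*I*√61 + 144 = 144 + 2*I*√61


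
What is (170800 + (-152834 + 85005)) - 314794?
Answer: -211823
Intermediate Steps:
(170800 + (-152834 + 85005)) - 314794 = (170800 - 67829) - 314794 = 102971 - 314794 = -211823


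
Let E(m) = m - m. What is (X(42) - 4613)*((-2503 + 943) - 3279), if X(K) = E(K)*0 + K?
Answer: 22119069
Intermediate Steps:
E(m) = 0
X(K) = K (X(K) = 0*0 + K = 0 + K = K)
(X(42) - 4613)*((-2503 + 943) - 3279) = (42 - 4613)*((-2503 + 943) - 3279) = -4571*(-1560 - 3279) = -4571*(-4839) = 22119069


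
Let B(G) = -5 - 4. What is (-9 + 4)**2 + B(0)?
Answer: 16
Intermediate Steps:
B(G) = -9
(-9 + 4)**2 + B(0) = (-9 + 4)**2 - 9 = (-5)**2 - 9 = 25 - 9 = 16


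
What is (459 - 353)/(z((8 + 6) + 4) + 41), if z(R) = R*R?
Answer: 106/365 ≈ 0.29041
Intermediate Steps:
z(R) = R**2
(459 - 353)/(z((8 + 6) + 4) + 41) = (459 - 353)/(((8 + 6) + 4)**2 + 41) = 106/((14 + 4)**2 + 41) = 106/(18**2 + 41) = 106/(324 + 41) = 106/365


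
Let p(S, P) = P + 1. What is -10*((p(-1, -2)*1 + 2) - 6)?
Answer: 50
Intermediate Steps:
p(S, P) = 1 + P
-10*((p(-1, -2)*1 + 2) - 6) = -10*(((1 - 2)*1 + 2) - 6) = -10*((-1*1 + 2) - 6) = -10*((-1 + 2) - 6) = -10*(1 - 6) = -10*(-5) = 50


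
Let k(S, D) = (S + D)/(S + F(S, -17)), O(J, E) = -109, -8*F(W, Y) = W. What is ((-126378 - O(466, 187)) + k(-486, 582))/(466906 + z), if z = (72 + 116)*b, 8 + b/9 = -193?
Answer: -71594651/71903538 ≈ -0.99570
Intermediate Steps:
b = -1809 (b = -72 + 9*(-193) = -72 - 1737 = -1809)
F(W, Y) = -W/8
k(S, D) = 8*(D + S)/(7*S) (k(S, D) = (S + D)/(S - S/8) = (D + S)/((7*S/8)) = (D + S)*(8/(7*S)) = 8*(D + S)/(7*S))
z = -340092 (z = (72 + 116)*(-1809) = 188*(-1809) = -340092)
((-126378 - O(466, 187)) + k(-486, 582))/(466906 + z) = ((-126378 - 1*(-109)) + (8/7)*(582 - 486)/(-486))/(466906 - 340092) = ((-126378 + 109) + (8/7)*(-1/486)*96)/126814 = (-126269 - 128/567)*(1/126814) = -71594651/567*1/126814 = -71594651/71903538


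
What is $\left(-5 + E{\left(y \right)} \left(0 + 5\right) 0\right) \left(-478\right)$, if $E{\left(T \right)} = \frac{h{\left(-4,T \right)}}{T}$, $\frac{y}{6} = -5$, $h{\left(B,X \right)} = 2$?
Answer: $2390$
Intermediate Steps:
$y = -30$ ($y = 6 \left(-5\right) = -30$)
$E{\left(T \right)} = \frac{2}{T}$
$\left(-5 + E{\left(y \right)} \left(0 + 5\right) 0\right) \left(-478\right) = \left(-5 + \frac{2}{-30} \left(0 + 5\right) 0\right) \left(-478\right) = \left(-5 + 2 \left(- \frac{1}{30}\right) 5 \cdot 0\right) \left(-478\right) = \left(-5 - 0\right) \left(-478\right) = \left(-5 + 0\right) \left(-478\right) = \left(-5\right) \left(-478\right) = 2390$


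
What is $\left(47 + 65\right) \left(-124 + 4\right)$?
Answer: $-13440$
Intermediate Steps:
$\left(47 + 65\right) \left(-124 + 4\right) = 112 \left(-120\right) = -13440$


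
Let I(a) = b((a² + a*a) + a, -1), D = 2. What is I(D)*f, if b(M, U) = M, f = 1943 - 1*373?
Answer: 15700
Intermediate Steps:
f = 1570 (f = 1943 - 373 = 1570)
I(a) = a + 2*a² (I(a) = (a² + a*a) + a = (a² + a²) + a = 2*a² + a = a + 2*a²)
I(D)*f = (2*(1 + 2*2))*1570 = (2*(1 + 4))*1570 = (2*5)*1570 = 10*1570 = 15700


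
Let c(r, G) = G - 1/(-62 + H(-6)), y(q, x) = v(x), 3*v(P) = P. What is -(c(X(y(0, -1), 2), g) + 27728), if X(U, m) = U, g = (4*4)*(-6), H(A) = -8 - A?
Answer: -1768449/64 ≈ -27632.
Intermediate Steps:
v(P) = P/3
g = -96 (g = 16*(-6) = -96)
y(q, x) = x/3
c(r, G) = 1/64 + G (c(r, G) = G - 1/(-62 + (-8 - 1*(-6))) = G - 1/(-62 + (-8 + 6)) = G - 1/(-62 - 2) = G - 1/(-64) = G - 1*(-1/64) = G + 1/64 = 1/64 + G)
-(c(X(y(0, -1), 2), g) + 27728) = -((1/64 - 96) + 27728) = -(-6143/64 + 27728) = -1*1768449/64 = -1768449/64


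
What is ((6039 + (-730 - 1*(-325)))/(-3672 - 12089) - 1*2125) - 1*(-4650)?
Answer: 39790891/15761 ≈ 2524.6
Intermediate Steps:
((6039 + (-730 - 1*(-325)))/(-3672 - 12089) - 1*2125) - 1*(-4650) = ((6039 + (-730 + 325))/(-15761) - 2125) + 4650 = ((6039 - 405)*(-1/15761) - 2125) + 4650 = (5634*(-1/15761) - 2125) + 4650 = (-5634/15761 - 2125) + 4650 = -33497759/15761 + 4650 = 39790891/15761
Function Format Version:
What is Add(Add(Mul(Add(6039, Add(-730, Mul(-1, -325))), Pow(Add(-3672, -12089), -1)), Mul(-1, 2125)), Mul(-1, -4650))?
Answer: Rational(39790891, 15761) ≈ 2524.6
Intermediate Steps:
Add(Add(Mul(Add(6039, Add(-730, Mul(-1, -325))), Pow(Add(-3672, -12089), -1)), Mul(-1, 2125)), Mul(-1, -4650)) = Add(Add(Mul(Add(6039, Add(-730, 325)), Pow(-15761, -1)), -2125), 4650) = Add(Add(Mul(Add(6039, -405), Rational(-1, 15761)), -2125), 4650) = Add(Add(Mul(5634, Rational(-1, 15761)), -2125), 4650) = Add(Add(Rational(-5634, 15761), -2125), 4650) = Add(Rational(-33497759, 15761), 4650) = Rational(39790891, 15761)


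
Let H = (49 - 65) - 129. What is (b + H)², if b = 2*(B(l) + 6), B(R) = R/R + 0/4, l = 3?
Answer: 17161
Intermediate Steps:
B(R) = 1 (B(R) = 1 + 0*(¼) = 1 + 0 = 1)
H = -145 (H = -16 - 129 = -145)
b = 14 (b = 2*(1 + 6) = 2*7 = 14)
(b + H)² = (14 - 145)² = (-131)² = 17161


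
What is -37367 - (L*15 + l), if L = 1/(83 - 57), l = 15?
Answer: -971947/26 ≈ -37383.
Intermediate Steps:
L = 1/26 ≈ 0.038462
-37367 - (L*15 + l) = -37367 - ((1/26)*15 + 15) = -37367 - (15/26 + 15) = -37367 - 1*405/26 = -37367 - 405/26 = -971947/26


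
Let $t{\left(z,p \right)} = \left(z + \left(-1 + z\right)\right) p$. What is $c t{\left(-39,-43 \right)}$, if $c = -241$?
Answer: $-818677$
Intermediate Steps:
$t{\left(z,p \right)} = p \left(-1 + 2 z\right)$ ($t{\left(z,p \right)} = \left(-1 + 2 z\right) p = p \left(-1 + 2 z\right)$)
$c t{\left(-39,-43 \right)} = - 241 \left(- 43 \left(-1 + 2 \left(-39\right)\right)\right) = - 241 \left(- 43 \left(-1 - 78\right)\right) = - 241 \left(\left(-43\right) \left(-79\right)\right) = \left(-241\right) 3397 = -818677$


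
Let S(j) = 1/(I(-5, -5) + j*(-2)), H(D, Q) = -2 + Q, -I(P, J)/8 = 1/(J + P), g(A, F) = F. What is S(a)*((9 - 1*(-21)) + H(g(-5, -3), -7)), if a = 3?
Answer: -105/26 ≈ -4.0385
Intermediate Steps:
I(P, J) = -8/(J + P)
S(j) = 1/(⅘ - 2*j) (S(j) = 1/(-8/(-5 - 5) + j*(-2)) = 1/(-8/(-10) - 2*j) = 1/(-8*(-⅒) - 2*j) = 1/(⅘ - 2*j))
S(a)*((9 - 1*(-21)) + H(g(-5, -3), -7)) = (-5/(-4 + 10*3))*((9 - 1*(-21)) + (-2 - 7)) = (-5/(-4 + 30))*((9 + 21) - 9) = (-5/26)*(30 - 9) = -5*1/26*21 = -5/26*21 = -105/26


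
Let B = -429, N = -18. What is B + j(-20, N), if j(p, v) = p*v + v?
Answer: -87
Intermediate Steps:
j(p, v) = v + p*v
B + j(-20, N) = -429 - 18*(1 - 20) = -429 - 18*(-19) = -429 + 342 = -87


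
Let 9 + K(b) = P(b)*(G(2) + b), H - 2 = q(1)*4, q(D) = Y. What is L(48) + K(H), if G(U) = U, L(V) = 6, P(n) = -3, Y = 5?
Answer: -75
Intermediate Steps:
q(D) = 5
H = 22 (H = 2 + 5*4 = 2 + 20 = 22)
K(b) = -15 - 3*b (K(b) = -9 - 3*(2 + b) = -9 + (-6 - 3*b) = -15 - 3*b)
L(48) + K(H) = 6 + (-15 - 3*22) = 6 + (-15 - 66) = 6 - 81 = -75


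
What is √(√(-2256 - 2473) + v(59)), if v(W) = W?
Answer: √(59 + I*√4729) ≈ 8.649 + 3.9755*I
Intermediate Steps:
√(√(-2256 - 2473) + v(59)) = √(√(-2256 - 2473) + 59) = √(√(-4729) + 59) = √(I*√4729 + 59) = √(59 + I*√4729)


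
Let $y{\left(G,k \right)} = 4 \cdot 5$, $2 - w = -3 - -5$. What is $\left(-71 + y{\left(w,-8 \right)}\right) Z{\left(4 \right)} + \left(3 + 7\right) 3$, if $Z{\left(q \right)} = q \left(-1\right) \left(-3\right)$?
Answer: $-582$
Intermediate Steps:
$w = 0$ ($w = 2 - \left(-3 - -5\right) = 2 - \left(-3 + 5\right) = 2 - 2 = 0$)
$y{\left(G,k \right)} = 20$
$Z{\left(q \right)} = 3 q$ ($Z{\left(q \right)} = - q \left(-3\right) = 3 q$)
$\left(-71 + y{\left(w,-8 \right)}\right) Z{\left(4 \right)} + \left(3 + 7\right) 3 = \left(-71 + 20\right) 3 \cdot 4 + \left(3 + 7\right) 3 = \left(-51\right) 12 + 10 \cdot 3 = -612 + 30 = -582$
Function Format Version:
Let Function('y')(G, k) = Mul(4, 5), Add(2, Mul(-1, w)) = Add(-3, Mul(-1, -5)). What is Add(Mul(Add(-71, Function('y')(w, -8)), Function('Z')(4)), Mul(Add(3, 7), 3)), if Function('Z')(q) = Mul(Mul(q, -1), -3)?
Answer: -582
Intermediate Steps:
w = 0 (w = Add(2, Mul(-1, Add(-3, Mul(-1, -5)))) = Add(2, Mul(-1, Add(-3, 5))) = Add(2, Mul(-1, 2)) = Add(2, -2) = 0)
Function('y')(G, k) = 20
Function('Z')(q) = Mul(3, q) (Function('Z')(q) = Mul(Mul(-1, q), -3) = Mul(3, q))
Add(Mul(Add(-71, Function('y')(w, -8)), Function('Z')(4)), Mul(Add(3, 7), 3)) = Add(Mul(Add(-71, 20), Mul(3, 4)), Mul(Add(3, 7), 3)) = Add(Mul(-51, 12), Mul(10, 3)) = Add(-612, 30) = -582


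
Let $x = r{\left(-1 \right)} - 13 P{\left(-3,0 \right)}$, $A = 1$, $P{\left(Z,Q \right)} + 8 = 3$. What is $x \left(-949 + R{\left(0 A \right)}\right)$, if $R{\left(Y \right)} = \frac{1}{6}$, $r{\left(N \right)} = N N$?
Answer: $-62623$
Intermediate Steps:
$P{\left(Z,Q \right)} = -5$ ($P{\left(Z,Q \right)} = -8 + 3 = -5$)
$r{\left(N \right)} = N^{2}$
$R{\left(Y \right)} = \frac{1}{6}$
$x = 66$ ($x = \left(-1\right)^{2} - -65 = 1 + 65 = 66$)
$x \left(-949 + R{\left(0 A \right)}\right) = 66 \left(-949 + \frac{1}{6}\right) = 66 \left(- \frac{5693}{6}\right) = -62623$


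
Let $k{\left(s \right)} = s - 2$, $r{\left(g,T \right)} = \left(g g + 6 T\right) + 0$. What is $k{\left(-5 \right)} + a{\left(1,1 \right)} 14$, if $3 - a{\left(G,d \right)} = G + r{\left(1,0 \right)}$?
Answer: $7$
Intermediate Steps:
$r{\left(g,T \right)} = g^{2} + 6 T$ ($r{\left(g,T \right)} = \left(g^{2} + 6 T\right) + 0 = g^{2} + 6 T$)
$k{\left(s \right)} = -2 + s$
$a{\left(G,d \right)} = 2 - G$ ($a{\left(G,d \right)} = 3 - \left(G + \left(1^{2} + 6 \cdot 0\right)\right) = 3 - \left(G + \left(1 + 0\right)\right) = 3 - \left(G + 1\right) = 3 - \left(1 + G\right) = 2 - G$)
$k{\left(-5 \right)} + a{\left(1,1 \right)} 14 = \left(-2 - 5\right) + \left(2 - 1\right) 14 = -7 + \left(2 - 1\right) 14 = -7 + 1 \cdot 14 = -7 + 14 = 7$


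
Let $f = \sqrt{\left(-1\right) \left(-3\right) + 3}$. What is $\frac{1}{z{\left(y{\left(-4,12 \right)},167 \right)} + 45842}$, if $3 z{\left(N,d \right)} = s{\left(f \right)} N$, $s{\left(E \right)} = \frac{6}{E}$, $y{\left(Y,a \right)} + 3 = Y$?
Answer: $\frac{68763}{3152233397} + \frac{7 \sqrt{6}}{6304466794} \approx 2.1817 \cdot 10^{-5}$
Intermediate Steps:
$y{\left(Y,a \right)} = -3 + Y$
$f = \sqrt{6}$ ($f = \sqrt{3 + 3} = \sqrt{6} \approx 2.4495$)
$z{\left(N,d \right)} = \frac{N \sqrt{6}}{3}$ ($z{\left(N,d \right)} = \frac{\frac{6}{\sqrt{6}} N}{3} = \frac{6 \frac{\sqrt{6}}{6} N}{3} = \frac{\sqrt{6} N}{3} = \frac{N \sqrt{6}}{3}$)
$\frac{1}{z{\left(y{\left(-4,12 \right)},167 \right)} + 45842} = \frac{1}{\frac{\left(-3 - 4\right) \sqrt{6}}{3} + 45842} = \frac{1}{\frac{1}{3} \left(-7\right) \sqrt{6} + 45842} = \frac{1}{- \frac{7 \sqrt{6}}{3} + 45842} = \frac{1}{45842 - \frac{7 \sqrt{6}}{3}}$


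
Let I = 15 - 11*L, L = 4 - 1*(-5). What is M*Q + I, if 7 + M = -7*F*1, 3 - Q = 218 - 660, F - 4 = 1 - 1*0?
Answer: -18774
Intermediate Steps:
F = 5 (F = 4 + (1 - 1*0) = 4 + (1 + 0) = 4 + 1 = 5)
L = 9 (L = 4 + 5 = 9)
Q = 445 (Q = 3 - (218 - 660) = 3 - 1*(-442) = 3 + 442 = 445)
I = -84 (I = 15 - 11*9 = 15 - 99 = -84)
M = -42 (M = -7 - 7*5*1 = -7 - 35*1 = -7 - 35 = -42)
M*Q + I = -42*445 - 84 = -18690 - 84 = -18774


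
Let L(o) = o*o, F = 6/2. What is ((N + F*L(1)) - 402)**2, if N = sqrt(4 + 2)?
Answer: (399 - sqrt(6))**2 ≈ 1.5725e+5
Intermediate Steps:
F = 3 (F = 6*(1/2) = 3)
N = sqrt(6) ≈ 2.4495
L(o) = o**2
((N + F*L(1)) - 402)**2 = ((sqrt(6) + 3*1**2) - 402)**2 = ((sqrt(6) + 3*1) - 402)**2 = ((sqrt(6) + 3) - 402)**2 = ((3 + sqrt(6)) - 402)**2 = (-399 + sqrt(6))**2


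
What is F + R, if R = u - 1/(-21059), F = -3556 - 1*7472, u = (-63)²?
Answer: -148655480/21059 ≈ -7059.0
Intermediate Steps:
u = 3969
F = -11028 (F = -3556 - 7472 = -11028)
R = 83583172/21059 (R = 3969 - 1/(-21059) = 3969 - 1*(-1/21059) = 3969 + 1/21059 = 83583172/21059 ≈ 3969.0)
F + R = -11028 + 83583172/21059 = -148655480/21059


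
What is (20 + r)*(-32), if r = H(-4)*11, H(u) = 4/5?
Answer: -4608/5 ≈ -921.60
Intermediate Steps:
H(u) = ⅘ (H(u) = 4*(⅕) = ⅘)
r = 44/5 (r = (⅘)*11 = 44/5 ≈ 8.8000)
(20 + r)*(-32) = (20 + 44/5)*(-32) = (144/5)*(-32) = -4608/5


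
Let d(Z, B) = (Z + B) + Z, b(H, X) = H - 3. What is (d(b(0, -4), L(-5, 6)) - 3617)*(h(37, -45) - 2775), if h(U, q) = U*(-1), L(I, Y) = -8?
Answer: 10210372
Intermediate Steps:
h(U, q) = -U
b(H, X) = -3 + H
d(Z, B) = B + 2*Z (d(Z, B) = (B + Z) + Z = B + 2*Z)
(d(b(0, -4), L(-5, 6)) - 3617)*(h(37, -45) - 2775) = ((-8 + 2*(-3 + 0)) - 3617)*(-1*37 - 2775) = ((-8 + 2*(-3)) - 3617)*(-37 - 2775) = ((-8 - 6) - 3617)*(-2812) = (-14 - 3617)*(-2812) = -3631*(-2812) = 10210372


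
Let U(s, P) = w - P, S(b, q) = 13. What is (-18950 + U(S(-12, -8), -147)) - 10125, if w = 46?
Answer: -28882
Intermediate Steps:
U(s, P) = 46 - P
(-18950 + U(S(-12, -8), -147)) - 10125 = (-18950 + (46 - 1*(-147))) - 10125 = (-18950 + (46 + 147)) - 10125 = (-18950 + 193) - 10125 = -18757 - 10125 = -28882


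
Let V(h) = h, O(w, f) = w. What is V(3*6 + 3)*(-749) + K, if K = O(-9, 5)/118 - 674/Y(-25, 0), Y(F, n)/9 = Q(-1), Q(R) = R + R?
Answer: -16664513/1062 ≈ -15692.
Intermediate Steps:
Q(R) = 2*R
Y(F, n) = -18 (Y(F, n) = 9*(2*(-1)) = 9*(-2) = -18)
K = 39685/1062 (K = -9/118 - 674/(-18) = -9*1/118 - 674*(-1/18) = -9/118 + 337/9 = 39685/1062 ≈ 37.368)
V(3*6 + 3)*(-749) + K = (3*6 + 3)*(-749) + 39685/1062 = (18 + 3)*(-749) + 39685/1062 = 21*(-749) + 39685/1062 = -15729 + 39685/1062 = -16664513/1062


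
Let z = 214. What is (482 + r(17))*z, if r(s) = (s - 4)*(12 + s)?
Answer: 183826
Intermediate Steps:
r(s) = (-4 + s)*(12 + s)
(482 + r(17))*z = (482 + (-48 + 17² + 8*17))*214 = (482 + (-48 + 289 + 136))*214 = (482 + 377)*214 = 859*214 = 183826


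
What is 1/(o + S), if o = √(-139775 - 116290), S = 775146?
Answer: 258382/200283859127 - I*√256065/600851577381 ≈ 1.2901e-6 - 8.4219e-10*I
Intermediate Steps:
o = I*√256065 (o = √(-256065) = I*√256065 ≈ 506.03*I)
1/(o + S) = 1/(I*√256065 + 775146) = 1/(775146 + I*√256065)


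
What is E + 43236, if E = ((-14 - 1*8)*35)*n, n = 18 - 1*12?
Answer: 38616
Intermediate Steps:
n = 6 (n = 18 - 12 = 6)
E = -4620 (E = ((-14 - 1*8)*35)*6 = ((-14 - 8)*35)*6 = -22*35*6 = -770*6 = -4620)
E + 43236 = -4620 + 43236 = 38616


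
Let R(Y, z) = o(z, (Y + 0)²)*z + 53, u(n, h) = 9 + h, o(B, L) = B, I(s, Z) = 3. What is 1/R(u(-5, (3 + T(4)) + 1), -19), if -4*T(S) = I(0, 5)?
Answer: 1/414 ≈ 0.0024155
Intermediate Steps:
T(S) = -¾ (T(S) = -¼*3 = -¾)
R(Y, z) = 53 + z² (R(Y, z) = z*z + 53 = z² + 53 = 53 + z²)
1/R(u(-5, (3 + T(4)) + 1), -19) = 1/(53 + (-19)²) = 1/(53 + 361) = 1/414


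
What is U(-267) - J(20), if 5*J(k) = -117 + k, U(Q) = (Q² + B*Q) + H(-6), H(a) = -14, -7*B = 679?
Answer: 485967/5 ≈ 97193.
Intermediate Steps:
B = -97 (B = -⅐*679 = -97)
U(Q) = -14 + Q² - 97*Q (U(Q) = (Q² - 97*Q) - 14 = -14 + Q² - 97*Q)
J(k) = -117/5 + k/5 (J(k) = (-117 + k)/5 = -117/5 + k/5)
U(-267) - J(20) = (-14 + (-267)² - 97*(-267)) - (-117/5 + (⅕)*20) = (-14 + 71289 + 25899) - (-117/5 + 4) = 97174 - 1*(-97/5) = 97174 + 97/5 = 485967/5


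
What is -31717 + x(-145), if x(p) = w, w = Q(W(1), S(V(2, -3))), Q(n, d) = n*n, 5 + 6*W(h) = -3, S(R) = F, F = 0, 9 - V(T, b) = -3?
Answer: -285437/9 ≈ -31715.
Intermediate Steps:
V(T, b) = 12 (V(T, b) = 9 - 1*(-3) = 9 + 3 = 12)
S(R) = 0
W(h) = -4/3 (W(h) = -5/6 + (1/6)*(-3) = -5/6 - 1/2 = -4/3)
Q(n, d) = n**2
w = 16/9 (w = (-4/3)**2 = 16/9 ≈ 1.7778)
x(p) = 16/9
-31717 + x(-145) = -31717 + 16/9 = -285437/9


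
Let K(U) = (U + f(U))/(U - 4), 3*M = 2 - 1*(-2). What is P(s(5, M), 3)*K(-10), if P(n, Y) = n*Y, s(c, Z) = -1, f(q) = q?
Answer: -30/7 ≈ -4.2857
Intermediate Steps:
M = 4/3 (M = (2 - 1*(-2))/3 = (2 + 2)/3 = (⅓)*4 = 4/3 ≈ 1.3333)
K(U) = 2*U/(-4 + U) (K(U) = (U + U)/(U - 4) = (2*U)/(-4 + U) = 2*U/(-4 + U))
P(n, Y) = Y*n
P(s(5, M), 3)*K(-10) = (3*(-1))*(2*(-10)/(-4 - 10)) = -6*(-10)/(-14) = -6*(-10)*(-1)/14 = -3*10/7 = -30/7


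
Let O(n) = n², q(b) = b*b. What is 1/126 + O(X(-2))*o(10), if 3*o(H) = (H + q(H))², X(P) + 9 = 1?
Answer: 32524801/126 ≈ 2.5813e+5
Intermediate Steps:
X(P) = -8 (X(P) = -9 + 1 = -8)
q(b) = b²
o(H) = (H + H²)²/3
1/126 + O(X(-2))*o(10) = 1/126 + (-8)²*((⅓)*10²*(1 + 10)²) = 1/126 + 64*((⅓)*100*11²) = 1/126 + 64*((⅓)*100*121) = 1/126 + 64*(12100/3) = 1/126 + 774400/3 = 32524801/126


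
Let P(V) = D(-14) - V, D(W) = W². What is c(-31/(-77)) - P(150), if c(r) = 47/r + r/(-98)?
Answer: 16547417/233926 ≈ 70.738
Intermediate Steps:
P(V) = 196 - V (P(V) = (-14)² - V = 196 - V)
c(r) = 47/r - r/98 (c(r) = 47/r + r*(-1/98) = 47/r - r/98)
c(-31/(-77)) - P(150) = (47/((-31/(-77))) - (-31)/(98*(-77))) - (196 - 1*150) = (47/((-31*(-1/77))) - (-31)*(-1)/(98*77)) - (196 - 150) = (47/(31/77) - 1/98*31/77) - 1*46 = (47*(77/31) - 31/7546) - 46 = (3619/31 - 31/7546) - 46 = 27308013/233926 - 46 = 16547417/233926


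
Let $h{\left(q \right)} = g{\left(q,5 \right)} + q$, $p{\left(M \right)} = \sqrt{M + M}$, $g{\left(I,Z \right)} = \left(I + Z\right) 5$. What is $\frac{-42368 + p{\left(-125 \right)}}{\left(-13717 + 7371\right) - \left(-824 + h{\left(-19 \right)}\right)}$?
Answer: $\frac{42368}{5433} - \frac{5 i \sqrt{10}}{5433} \approx 7.7983 - 0.0029102 i$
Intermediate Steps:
$g{\left(I,Z \right)} = 5 I + 5 Z$
$p{\left(M \right)} = \sqrt{2} \sqrt{M}$ ($p{\left(M \right)} = \sqrt{2 M} = \sqrt{2} \sqrt{M}$)
$h{\left(q \right)} = 25 + 6 q$ ($h{\left(q \right)} = \left(5 q + 5 \cdot 5\right) + q = \left(5 q + 25\right) + q = \left(25 + 5 q\right) + q = 25 + 6 q$)
$\frac{-42368 + p{\left(-125 \right)}}{\left(-13717 + 7371\right) - \left(-824 + h{\left(-19 \right)}\right)} = \frac{-42368 + \sqrt{2} \sqrt{-125}}{\left(-13717 + 7371\right) + \left(824 - \left(25 + 6 \left(-19\right)\right)\right)} = \frac{-42368 + \sqrt{2} \cdot 5 i \sqrt{5}}{-6346 + \left(824 - \left(25 - 114\right)\right)} = \frac{-42368 + 5 i \sqrt{10}}{-6346 + \left(824 - -89\right)} = \frac{-42368 + 5 i \sqrt{10}}{-6346 + \left(824 + 89\right)} = \frac{-42368 + 5 i \sqrt{10}}{-6346 + 913} = \frac{-42368 + 5 i \sqrt{10}}{-5433} = \left(-42368 + 5 i \sqrt{10}\right) \left(- \frac{1}{5433}\right) = \frac{42368}{5433} - \frac{5 i \sqrt{10}}{5433}$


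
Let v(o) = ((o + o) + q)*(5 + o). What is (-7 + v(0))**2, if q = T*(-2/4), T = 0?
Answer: 49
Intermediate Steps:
q = 0 (q = 0*(-2/4) = 0*(-2*1/4) = 0*(-1/2) = 0)
v(o) = 2*o*(5 + o) (v(o) = ((o + o) + 0)*(5 + o) = (2*o + 0)*(5 + o) = (2*o)*(5 + o) = 2*o*(5 + o))
(-7 + v(0))**2 = (-7 + 2*0*(5 + 0))**2 = (-7 + 2*0*5)**2 = (-7 + 0)**2 = (-7)**2 = 49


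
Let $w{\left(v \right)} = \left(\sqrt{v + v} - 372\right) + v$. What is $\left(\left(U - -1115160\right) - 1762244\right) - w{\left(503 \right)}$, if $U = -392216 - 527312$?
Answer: $-1566743 - \sqrt{1006} \approx -1.5668 \cdot 10^{6}$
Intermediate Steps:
$U = -919528$
$w{\left(v \right)} = -372 + v + \sqrt{2} \sqrt{v}$ ($w{\left(v \right)} = \left(\sqrt{2 v} - 372\right) + v = \left(\sqrt{2} \sqrt{v} - 372\right) + v = \left(-372 + \sqrt{2} \sqrt{v}\right) + v = -372 + v + \sqrt{2} \sqrt{v}$)
$\left(\left(U - -1115160\right) - 1762244\right) - w{\left(503 \right)} = \left(\left(-919528 - -1115160\right) - 1762244\right) - \left(-372 + 503 + \sqrt{2} \sqrt{503}\right) = \left(\left(-919528 + 1115160\right) - 1762244\right) - \left(-372 + 503 + \sqrt{1006}\right) = \left(195632 - 1762244\right) - \left(131 + \sqrt{1006}\right) = -1566612 - \left(131 + \sqrt{1006}\right) = -1566743 - \sqrt{1006}$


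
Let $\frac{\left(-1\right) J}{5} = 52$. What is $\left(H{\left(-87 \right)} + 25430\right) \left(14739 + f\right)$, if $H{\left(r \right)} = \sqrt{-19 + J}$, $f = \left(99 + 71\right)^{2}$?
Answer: $1109739770 + 130917 i \sqrt{31} \approx 1.1097 \cdot 10^{9} + 7.2892 \cdot 10^{5} i$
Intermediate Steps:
$J = -260$ ($J = \left(-5\right) 52 = -260$)
$f = 28900$ ($f = 170^{2} = 28900$)
$H{\left(r \right)} = 3 i \sqrt{31}$ ($H{\left(r \right)} = \sqrt{-19 - 260} = \sqrt{-279} = 3 i \sqrt{31}$)
$\left(H{\left(-87 \right)} + 25430\right) \left(14739 + f\right) = \left(3 i \sqrt{31} + 25430\right) \left(14739 + 28900\right) = \left(25430 + 3 i \sqrt{31}\right) 43639 = 1109739770 + 130917 i \sqrt{31}$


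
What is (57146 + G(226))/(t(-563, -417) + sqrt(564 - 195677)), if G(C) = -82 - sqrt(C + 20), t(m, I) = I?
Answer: -11897844/184501 + 417*sqrt(246)/369002 - 28532*I*sqrt(195113)/184501 + I*sqrt(47997798)/369002 ≈ -64.469 - 68.29*I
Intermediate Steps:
G(C) = -82 - sqrt(20 + C)
(57146 + G(226))/(t(-563, -417) + sqrt(564 - 195677)) = (57146 + (-82 - sqrt(20 + 226)))/(-417 + sqrt(564 - 195677)) = (57146 + (-82 - sqrt(246)))/(-417 + sqrt(-195113)) = (57064 - sqrt(246))/(-417 + I*sqrt(195113))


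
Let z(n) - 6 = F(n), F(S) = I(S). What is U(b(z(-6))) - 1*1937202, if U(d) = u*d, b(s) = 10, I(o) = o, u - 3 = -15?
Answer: -1937322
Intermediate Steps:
u = -12 (u = 3 - 15 = -12)
F(S) = S
z(n) = 6 + n
U(d) = -12*d
U(b(z(-6))) - 1*1937202 = -12*10 - 1*1937202 = -120 - 1937202 = -1937322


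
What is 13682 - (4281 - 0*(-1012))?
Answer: 9401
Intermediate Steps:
13682 - (4281 - 0*(-1012)) = 13682 - (4281 - 1*0) = 13682 - (4281 + 0) = 13682 - 1*4281 = 13682 - 4281 = 9401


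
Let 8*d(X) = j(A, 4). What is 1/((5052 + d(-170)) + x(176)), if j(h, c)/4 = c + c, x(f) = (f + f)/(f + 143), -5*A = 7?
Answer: 29/146656 ≈ 0.00019774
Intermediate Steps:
A = -7/5 (A = -1/5*7 = -7/5 ≈ -1.4000)
x(f) = 2*f/(143 + f) (x(f) = (2*f)/(143 + f) = 2*f/(143 + f))
j(h, c) = 8*c (j(h, c) = 4*(c + c) = 4*(2*c) = 8*c)
d(X) = 4 (d(X) = (8*4)/8 = (1/8)*32 = 4)
1/((5052 + d(-170)) + x(176)) = 1/((5052 + 4) + 2*176/(143 + 176)) = 1/(5056 + 2*176/319) = 1/(5056 + 2*176*(1/319)) = 1/(5056 + 32/29) = 1/(146656/29) = 29/146656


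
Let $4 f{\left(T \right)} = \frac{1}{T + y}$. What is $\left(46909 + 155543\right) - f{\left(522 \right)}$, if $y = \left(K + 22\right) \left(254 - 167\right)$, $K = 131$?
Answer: $\frac{11202074063}{55332} \approx 2.0245 \cdot 10^{5}$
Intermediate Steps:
$y = 13311$ ($y = \left(131 + 22\right) \left(254 - 167\right) = 153 \cdot 87 = 13311$)
$f{\left(T \right)} = \frac{1}{4 \left(13311 + T\right)}$ ($f{\left(T \right)} = \frac{1}{4 \left(T + 13311\right)} = \frac{1}{4 \left(13311 + T\right)}$)
$\left(46909 + 155543\right) - f{\left(522 \right)} = \left(46909 + 155543\right) - \frac{1}{4 \left(13311 + 522\right)} = 202452 - \frac{1}{4 \cdot 13833} = 202452 - \frac{1}{4} \cdot \frac{1}{13833} = 202452 - \frac{1}{55332} = \frac{11202074063}{55332}$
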